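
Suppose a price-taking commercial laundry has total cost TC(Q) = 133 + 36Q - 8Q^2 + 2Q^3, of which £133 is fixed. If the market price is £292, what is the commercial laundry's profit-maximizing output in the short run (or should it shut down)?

From TC, MC = TC'(Q) = 36 - 16Q + 6Q^2 and AVC = VC/Q = 36 - 8Q + 2Q^2.
AVC is minimized where dAVC/dQ = -8 + 4Q = 0, at Q = 2; min AVC = 36 - 8·2 + 2·2^2 = £28.
Since P = £292 ≥ min AVC = £28, price covers variable cost and the firm should produce.
Set P = MC: 292 = 36 - 16Q + 6Q^2 → -256 - 16Q + 6Q^2 = 0. The roots are Q = -16/3 and Q = 8; the profit-maximizing output is on the rising part of MC, so Q* = 8.
Check: AVC at Q = 8 is £100 ≤ P, so revenue covers variable cost.
Profit = P·Q − TC = 292·8 − 933 = £1403.

Produce at Q = 8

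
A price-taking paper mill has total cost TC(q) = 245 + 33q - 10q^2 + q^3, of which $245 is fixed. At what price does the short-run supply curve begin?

Short-run supply begins at min AVC. From VC = 33q - 10q^2 + q^3, AVC = 33 - 10q + q^2.
At the minimum of AVC, MC = AVC. MC = 33 - 20q + 3q^2; setting MC = AVC gives 2q^2 - 10q = 0, so q = 5. min AVC = 8.
The firm shuts down for any P below $8.

$8 per unit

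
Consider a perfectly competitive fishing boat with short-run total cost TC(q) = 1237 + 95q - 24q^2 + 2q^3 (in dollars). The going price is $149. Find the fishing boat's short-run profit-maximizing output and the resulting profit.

AVC = 95 - 24q + 2q^2; min AVC = $23 at q = 6. Since P = $149 ≥ min AVC, the firm produces.
With MC = 95 - 48q + 6q^2, P = MC on the upward-sloping part at q* = 9.
TR = 149·9 = 1341. TC = 1237 + 369 = 1606. Profit = 1341 − 1606 = -$265.
By producing, the firm covers all variable cost plus $972 of fixed cost; shutting down would lose the full $1237.

Profit = -$265 at q = 9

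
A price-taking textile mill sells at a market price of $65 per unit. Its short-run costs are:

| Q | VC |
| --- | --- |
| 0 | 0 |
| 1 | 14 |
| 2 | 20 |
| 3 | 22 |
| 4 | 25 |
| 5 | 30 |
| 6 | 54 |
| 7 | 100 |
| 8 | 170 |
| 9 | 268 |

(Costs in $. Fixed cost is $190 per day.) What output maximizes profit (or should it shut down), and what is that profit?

Q = 7; profit = $165

Tabulate TR − TC: Q=0: -190; Q=1: -139; Q=2: -80; Q=3: -17; Q=4: 45; Q=5: 105; Q=6: 146; Q=7: 165; Q=8: 160; Q=9: 127.
Profit is maximized at Q = 7. AVC there is 100/7 = $14.29 ≤ P, so producing beats shutting down (which would give -$190).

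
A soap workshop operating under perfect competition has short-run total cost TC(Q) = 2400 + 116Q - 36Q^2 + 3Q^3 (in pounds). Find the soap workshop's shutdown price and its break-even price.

Shutdown price = min AVC. AVC = 116 - 36Q + 3Q^2, with vertex at Q = 6 and minimum £8.
ATC = 2400/Q + 116 - 36Q + 3Q^2. Setting dATC/dQ = −2400/Q^2 − 36 + 6Q = 0 gives Q = 10 (since 6·10^3 − 36·10^2 = 2400).
min ATC = 2400/10 + 116 − 36·10 + 3·10^2 = £296. That is the break-even price.
Between these two prices the firm operates at a loss; above £296 it earns a profit.

Shutdown price = £8; break-even price = £296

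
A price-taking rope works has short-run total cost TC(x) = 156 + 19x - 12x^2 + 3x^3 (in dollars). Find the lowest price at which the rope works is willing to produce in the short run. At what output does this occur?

The firm shuts down when price falls below the minimum of average variable cost. AVC = VC/x = 19 - 12x + 3x^2.
dAVC/dx = -12 + 6x = 0 gives x = 2. min AVC = 19 - 12·2 + 3·2^2 = 7.
For P < $7 the firm produces nothing.

$7 per unit, at x = 2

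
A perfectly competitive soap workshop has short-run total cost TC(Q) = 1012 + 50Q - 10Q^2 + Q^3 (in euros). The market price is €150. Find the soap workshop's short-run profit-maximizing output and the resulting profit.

Profit = -€12 at Q = 10

AVC = 50 - 10Q + Q^2 has its minimum €25 at Q = 5; price €150 clears that bar, so the firm operates.
MC = 50 - 20Q + 3Q^2. Setting P = MC and taking the root on the rising branch gives Q* = 10.
TR = 150·10 = 1500. TC = 1012 + 500 = 1512. Profit = 1500 − 1512 = -€12.
Shutting down would mean losing the fixed cost of €1012, so operating at a loss of €12 is better by €1000.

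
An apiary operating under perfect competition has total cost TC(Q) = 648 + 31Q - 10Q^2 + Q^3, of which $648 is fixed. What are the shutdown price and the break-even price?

AVC = 31 - 10Q + Q^2; minimized at Q = 5, giving min AVC = $6. That is the shutdown price.
ATC = 648/Q + 31 - 10Q + Q^2. Setting dATC/dQ = −648/Q^2 − 10 + 2Q = 0 gives Q = 9 (since 2·9^3 − 10·9^2 = 648).
min ATC = 648/9 + 31 − 10·9 + 9^2 = $94. That is the break-even price.
For $6 ≤ P < $94 the firm produces at a loss; below $6 it shuts down.

Shutdown price = $6; break-even price = $94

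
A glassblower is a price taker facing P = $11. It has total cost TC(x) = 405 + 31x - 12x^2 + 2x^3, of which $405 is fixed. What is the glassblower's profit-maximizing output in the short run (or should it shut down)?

Shut down

From TC, MC = TC'(x) = 31 - 24x + 6x^2 and AVC = VC/x = 31 - 12x + 2x^2.
AVC hits its minimum where MC = AVC, at x = 3, giving min AVC = 31 - 12·3 + 2·3^2 = $13.
Since P = $11 < min AVC = $13, price fails to cover variable cost at any output.
Shutting down limits the loss to fixed cost, $405.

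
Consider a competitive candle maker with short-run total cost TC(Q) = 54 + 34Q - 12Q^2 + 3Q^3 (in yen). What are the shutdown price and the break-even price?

Shutdown price = ¥22; break-even price = ¥43

AVC = 34 - 12Q + 3Q^2; minimized at Q = 2, giving min AVC = ¥22. That is the shutdown price.
ATC = 54/Q + 34 - 12Q + 3Q^2. Setting dATC/dQ = −54/Q^2 − 12 + 6Q = 0 gives Q = 3 (since 6·3^3 − 12·3^2 = 54).
min ATC = 54/3 + 34 − 12·3 + 3·3^2 = ¥43. That is the break-even price.
For ¥22 ≤ P < ¥43 the firm produces at a loss; below ¥22 it shuts down.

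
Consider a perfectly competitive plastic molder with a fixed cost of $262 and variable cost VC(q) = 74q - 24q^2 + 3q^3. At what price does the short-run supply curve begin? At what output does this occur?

The shutdown price is the minimum of AVC. VC = 74q - 24q^2 + 3q^3, so AVC = 74 - 24q + 3q^2.
At the minimum of AVC, MC = AVC. MC = 74 - 48q + 9q^2; setting MC = AVC gives 6q^2 - 24q = 0, so q = 4. min AVC = 26.
So the shutdown price is $26.

$26 per unit, at q = 4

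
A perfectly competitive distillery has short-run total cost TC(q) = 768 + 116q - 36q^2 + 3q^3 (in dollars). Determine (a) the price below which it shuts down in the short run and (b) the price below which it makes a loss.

Shutdown price = $8; break-even price = $116

Shutdown price = min AVC. AVC = 116 - 36q + 3q^2, with vertex at q = 6 and minimum $8.
ATC = 768/q + 116 - 36q + 3q^2. Setting dATC/dq = −768/q^2 − 36 + 6q = 0 gives q = 8 (since 6·8^3 − 36·8^2 = 768).
min ATC = 768/8 + 116 − 36·8 + 3·8^2 = $116. That is the break-even price.
For $8 ≤ P < $116 the firm produces at a loss; below $8 it shuts down.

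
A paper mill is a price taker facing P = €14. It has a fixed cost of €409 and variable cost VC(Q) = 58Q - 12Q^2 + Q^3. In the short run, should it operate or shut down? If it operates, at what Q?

Strip out fixed cost: VC = 58Q - 12Q^2 + Q^3. Then AVC = 58 - 12Q + Q^2 and MC = 58 - 24Q + 3Q^2.
The AVC parabola has its vertex at Q = 12/2 = 6, where AVC = 58 - 12·6 + 6^2 = €22.
Since P = €14 < min AVC = €22, price fails to cover variable cost at any output.
Shutting down limits the loss to fixed cost, €409.

Shut down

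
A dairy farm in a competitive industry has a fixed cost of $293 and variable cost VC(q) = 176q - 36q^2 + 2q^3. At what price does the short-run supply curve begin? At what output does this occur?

The firm shuts down when price falls below the minimum of average variable cost. AVC = VC/q = 176 - 36q + 2q^2.
dAVC/dq = -36 + 4q = 0 gives q = 9. min AVC = 176 - 36·9 + 2·9^2 = 14.
So the shutdown price is $14.

$14 per unit, at q = 9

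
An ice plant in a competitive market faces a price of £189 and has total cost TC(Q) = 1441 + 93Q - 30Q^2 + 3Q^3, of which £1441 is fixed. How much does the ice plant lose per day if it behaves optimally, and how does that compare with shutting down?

Profit = -£289 at Q = 8

AVC = 93 - 30Q + 3Q^2 has its minimum £18 at Q = 5; price £189 clears that bar, so the firm operates.
With MC = 93 - 60Q + 9Q^2, P = MC on the upward-sloping part at Q* = 8.
TR = 189·8 = 1512. TC = 1441 + 360 = 1801. Profit = 1512 − 1801 = -£289.
By producing, the firm covers all variable cost plus £1152 of fixed cost; shutting down would lose the full £1441.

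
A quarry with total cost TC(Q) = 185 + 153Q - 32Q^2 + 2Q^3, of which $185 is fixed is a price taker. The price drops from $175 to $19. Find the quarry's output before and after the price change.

AVC = 153 - 32Q + 2Q^2, minimized at Q = 8 where min AVC = $25. MC = 153 - 64Q + 6Q^2.
At P = $175 ≥ min AVC, set P = MC on the rising branch: Q = 11.
At P = $19 < min AVC = $25, price no longer covers variable cost at any output, so the firm shuts down: Q = 0.

Output falls from 11 to 0 (the firm shuts down)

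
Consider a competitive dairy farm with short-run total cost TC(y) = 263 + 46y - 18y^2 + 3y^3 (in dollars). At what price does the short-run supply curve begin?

$19 per unit

The firm shuts down when price falls below the minimum of average variable cost. AVC = VC/y = 46 - 18y + 3y^2.
At the minimum of AVC, MC = AVC. MC = 46 - 36y + 9y^2; setting MC = AVC gives 6y^2 - 18y = 0, so y = 3. min AVC = 19.
For P < $19 the firm produces nothing.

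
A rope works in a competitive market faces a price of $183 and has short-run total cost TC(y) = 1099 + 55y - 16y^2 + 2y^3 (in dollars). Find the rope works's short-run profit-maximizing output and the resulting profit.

AVC = 55 - 16y + 2y^2; min AVC = $23 at y = 4. Since P = $183 ≥ min AVC, the firm produces.
MC = 55 - 32y + 6y^2. Setting P = MC and taking the root on the rising branch gives y* = 8.
TR = 183·8 = 1464. TC = 1099 + 440 = 1539. Profit = 1464 − 1539 = -$75.
That loss of $75 beats the $1099 the firm would lose by shutting down; producing recovers $1024 of fixed cost.

Profit = -$75 at y = 8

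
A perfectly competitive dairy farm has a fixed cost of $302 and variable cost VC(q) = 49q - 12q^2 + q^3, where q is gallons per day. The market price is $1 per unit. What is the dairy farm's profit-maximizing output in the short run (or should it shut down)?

Strip out fixed cost: VC = 49q - 12q^2 + q^3. Then AVC = 49 - 12q + q^2 and MC = 49 - 24q + 3q^2.
AVC is minimized where dAVC/dq = -12 + 2q = 0, at q = 6; min AVC = 49 - 12·6 + 6^2 = $13.
Since P = $1 < min AVC = $13, price fails to cover variable cost at any output.
Best response: produce nothing and absorb the $302 fixed cost.

Shut down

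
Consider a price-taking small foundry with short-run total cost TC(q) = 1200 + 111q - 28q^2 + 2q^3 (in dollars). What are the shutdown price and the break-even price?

Shutdown price = $13; break-even price = $151

AVC = 111 - 28q + 2q^2; minimized at q = 7, giving min AVC = $13. That is the shutdown price.
ATC = 1200/q + 111 - 28q + 2q^2. Setting dATC/dq = −1200/q^2 − 28 + 4q = 0 gives q = 10 (since 4·10^3 − 28·10^2 = 1200).
min ATC = 1200/10 + 111 − 28·10 + 2·10^2 = $151. That is the break-even price.
For $13 ≤ P < $151 the firm produces at a loss; below $13 it shuts down.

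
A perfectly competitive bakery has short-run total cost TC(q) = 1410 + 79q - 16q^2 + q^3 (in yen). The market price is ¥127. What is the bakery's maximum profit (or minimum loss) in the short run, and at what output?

AVC = 79 - 16q + q^2 has its minimum ¥15 at q = 8; price ¥127 clears that bar, so the firm operates.
With MC = 79 - 32q + 3q^2, P = MC on the upward-sloping part at q* = 12.
TR = 127·12 = 1524. TC = 1410 + 372 = 1782. Profit = 1524 − 1782 = -¥258.
That loss of ¥258 beats the ¥1410 the firm would lose by shutting down; producing recovers ¥1152 of fixed cost.

Profit = -¥258 at q = 12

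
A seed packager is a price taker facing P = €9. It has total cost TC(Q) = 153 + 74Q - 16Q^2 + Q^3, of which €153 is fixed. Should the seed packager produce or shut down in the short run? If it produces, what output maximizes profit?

Variable cost is VC = 74Q - 16Q^2 + Q^3, so AVC = VC/Q = 74 - 16Q + Q^2 and MC = dTC/dQ = 74 - 32Q + 3Q^2.
AVC is minimized where dAVC/dQ = -16 + 2Q = 0, at Q = 8; min AVC = 74 - 16·8 + 8^2 = €10.
Since P = €9 < min AVC = €10, price fails to cover variable cost at any output.
The firm minimizes its loss by shutting down and losing only its fixed cost of €153.

Shut down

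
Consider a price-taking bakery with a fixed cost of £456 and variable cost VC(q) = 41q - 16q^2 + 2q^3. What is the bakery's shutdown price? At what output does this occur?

£9 per unit, at q = 4

Short-run supply begins at min AVC. From VC = 41q - 16q^2 + 2q^3, AVC = 41 - 16q + 2q^2.
At the minimum of AVC, MC = AVC. MC = 41 - 32q + 6q^2; setting MC = AVC gives 4q^2 - 16q = 0, so q = 4. min AVC = 9.
So the shutdown price is £9.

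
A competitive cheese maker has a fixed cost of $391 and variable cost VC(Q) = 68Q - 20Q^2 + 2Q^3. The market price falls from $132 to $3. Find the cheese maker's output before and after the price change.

MC = 68 - 40Q + 6Q^2; the shutdown threshold is min AVC = $18 (at Q = 5).
At P = $132 ≥ min AVC, set P = MC on the rising branch: Q = 8.
At P = $3 < min AVC = $18, price no longer covers variable cost at any output, so the firm shuts down: Q = 0.

Output falls from 8 to 0 (the firm shuts down)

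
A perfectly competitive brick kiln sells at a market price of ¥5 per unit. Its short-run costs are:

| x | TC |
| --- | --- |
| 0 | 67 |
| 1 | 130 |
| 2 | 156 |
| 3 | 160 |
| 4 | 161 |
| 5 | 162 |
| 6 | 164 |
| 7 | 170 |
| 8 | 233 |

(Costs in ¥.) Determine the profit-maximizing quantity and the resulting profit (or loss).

Compute π = P·x − TC at each output: x=0: -67; x=1: -125; x=2: -146; x=3: -145; x=4: -141; x=5: -137; x=6: -134; x=7: -135; x=8: -193.
Profit is highest at x = 0. Equivalently, the lowest AVC in the table is 103/7 ≈ ¥14.71 at x = 7, and P = ¥5 falls below it — price never covers variable cost, so the firm shuts down and loses only its fixed cost.

x = 0 (shut down); profit = -¥67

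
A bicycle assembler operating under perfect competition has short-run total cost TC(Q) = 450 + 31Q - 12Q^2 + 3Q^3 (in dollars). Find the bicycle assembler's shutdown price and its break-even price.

AVC = 31 - 12Q + 3Q^2; minimized at Q = 2, giving min AVC = $19. That is the shutdown price.
ATC = 450/Q + 31 - 12Q + 3Q^2. Setting dATC/dQ = −450/Q^2 − 12 + 6Q = 0 gives Q = 5 (since 6·5^3 − 12·5^2 = 450).
min ATC = 450/5 + 31 − 12·5 + 3·5^2 = $136. That is the break-even price.
Between these two prices the firm operates at a loss; above $136 it earns a profit.

Shutdown price = $19; break-even price = $136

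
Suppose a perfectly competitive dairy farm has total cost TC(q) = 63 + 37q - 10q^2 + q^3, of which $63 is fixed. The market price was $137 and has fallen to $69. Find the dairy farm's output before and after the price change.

Output falls from 10 to 8

MC = 37 - 20q + 3q^2; the shutdown threshold is min AVC = $12 (at q = 5).
With P = $137 above the shutdown price, P = MC gives q = 10.
At P = $69 ≥ min AVC, set P = MC: q = 8. The firm stays open but cuts output.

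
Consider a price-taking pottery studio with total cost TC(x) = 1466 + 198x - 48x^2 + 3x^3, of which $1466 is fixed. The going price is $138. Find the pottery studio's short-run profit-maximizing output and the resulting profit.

AVC = 198 - 48x + 3x^2 has its minimum $6 at x = 8; price $138 clears that bar, so the firm operates.
MC = 198 - 96x + 9x^2. Setting P = MC and taking the root on the rising branch gives x* = 10.
TR = 138·10 = 1380. TC = 1466 + 180 = 1646. Profit = 1380 − 1646 = -$266.
Shutting down would mean losing the fixed cost of $1466, so operating at a loss of $266 is better by $1200.

Profit = -$266 at x = 10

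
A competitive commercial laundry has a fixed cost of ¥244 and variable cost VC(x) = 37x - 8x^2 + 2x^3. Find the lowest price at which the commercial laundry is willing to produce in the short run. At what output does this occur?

¥29 per unit, at x = 2

Short-run supply begins at min AVC. From VC = 37x - 8x^2 + 2x^3, AVC = 37 - 8x + 2x^2.
dAVC/dx = -8 + 4x = 0 gives x = 2. min AVC = 37 - 8·2 + 2·2^2 = 29.
For P < ¥29 the firm produces nothing.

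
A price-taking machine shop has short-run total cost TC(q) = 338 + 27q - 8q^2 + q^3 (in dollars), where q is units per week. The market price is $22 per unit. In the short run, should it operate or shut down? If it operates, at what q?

Strip out fixed cost: VC = 27q - 8q^2 + q^3. Then AVC = 27 - 8q + q^2 and MC = 27 - 16q + 3q^2.
AVC hits its minimum where MC = AVC, at q = 4, giving min AVC = 27 - 8·4 + 4^2 = $11.
P = $22 exceeds min AVC = $11, so the firm stays open.
Solving P = MC: 5 - 16q + 3q^2 = 0 ⇒ q = 1/3 or 5. On the upward-sloping branch, q* = 5.
Check: AVC at q = 5 is $12 ≤ P, so revenue covers variable cost.
Profit = P·q − TC = 22·5 − 398 = -$288, a loss, but smaller than the $338 fixed cost the firm would lose by shutting down.

Produce at q = 5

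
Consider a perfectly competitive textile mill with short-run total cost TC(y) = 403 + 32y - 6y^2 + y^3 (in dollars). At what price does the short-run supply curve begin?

$23 per unit

The firm shuts down when price falls below the minimum of average variable cost. AVC = VC/y = 32 - 6y + y^2.
At the minimum of AVC, MC = AVC. MC = 32 - 12y + 3y^2; setting MC = AVC gives 2y^2 - 6y = 0, so y = 3. min AVC = 23.
So the shutdown price is $23.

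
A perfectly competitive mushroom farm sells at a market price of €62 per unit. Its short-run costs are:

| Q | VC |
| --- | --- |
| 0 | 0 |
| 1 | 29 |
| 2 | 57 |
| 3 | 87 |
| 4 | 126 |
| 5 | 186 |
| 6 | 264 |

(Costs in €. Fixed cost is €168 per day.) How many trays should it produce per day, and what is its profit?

Profit at each row (π = 62Q − TC): Q=0: -168; Q=1: -135; Q=2: -101; Q=3: -69; Q=4: -46; Q=5: -44; Q=6: -60.
Profit is maximized at Q = 5. AVC there is 186/5 = €37.20 ≤ P, so producing beats shutting down (which would give -€168).

Q = 5; profit = -€44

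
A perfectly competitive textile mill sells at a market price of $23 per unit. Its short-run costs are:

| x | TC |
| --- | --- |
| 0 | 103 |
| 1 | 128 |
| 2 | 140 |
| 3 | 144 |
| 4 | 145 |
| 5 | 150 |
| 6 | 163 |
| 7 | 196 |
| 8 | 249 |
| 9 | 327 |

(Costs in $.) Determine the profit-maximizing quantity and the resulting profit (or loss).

x = 6; profit = -$25

Tabulate TR − TC: x=0: -103; x=1: -105; x=2: -94; x=3: -75; x=4: -53; x=5: -35; x=6: -25; x=7: -35; x=8: -65; x=9: -120.
Profit is maximized at x = 6. AVC there is 60/6 = $10 ≤ P, so producing beats shutting down (which would give -$103).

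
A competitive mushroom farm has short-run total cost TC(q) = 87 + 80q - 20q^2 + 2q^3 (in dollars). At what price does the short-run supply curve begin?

The firm shuts down when price falls below the minimum of average variable cost. AVC = VC/q = 80 - 20q + 2q^2.
dAVC/dq = -20 + 4q = 0 gives q = 5. min AVC = 80 - 20·5 + 2·5^2 = 30.
So the shutdown price is $30.

$30 per unit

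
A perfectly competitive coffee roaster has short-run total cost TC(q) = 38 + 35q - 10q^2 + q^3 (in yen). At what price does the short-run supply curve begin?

¥10 per unit

The shutdown price is the minimum of AVC. VC = 35q - 10q^2 + q^3, so AVC = 35 - 10q + q^2.
dAVC/dq = -10 + 2q = 0 gives q = 5. min AVC = 35 - 10·5 + 5^2 = 10.
For P < ¥10 the firm produces nothing.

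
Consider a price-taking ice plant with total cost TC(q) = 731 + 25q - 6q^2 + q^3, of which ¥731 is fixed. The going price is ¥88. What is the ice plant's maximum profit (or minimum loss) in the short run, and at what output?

AVC = 25 - 6q + q^2; min AVC = ¥16 at q = 3. Since P = ¥88 ≥ min AVC, the firm produces.
MC = 25 - 12q + 3q^2. Setting P = MC and taking the root on the rising branch gives q* = 7.
TR = 88·7 = 616. TC = 731 + 224 = 955. Profit = 616 − 955 = -¥339.
That loss of ¥339 beats the ¥731 the firm would lose by shutting down; producing recovers ¥392 of fixed cost.

Profit = -¥339 at q = 7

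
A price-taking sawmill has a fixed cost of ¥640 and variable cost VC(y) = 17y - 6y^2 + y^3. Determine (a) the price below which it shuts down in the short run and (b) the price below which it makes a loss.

Shutdown price = min AVC. AVC = 17 - 6y + y^2, with vertex at y = 3 and minimum ¥8.
ATC = 640/y + 17 - 6y + y^2. Setting dATC/dy = −640/y^2 − 6 + 2y = 0 gives y = 8 (since 2·8^3 − 6·8^2 = 640).
min ATC = 640/8 + 17 − 6·8 + 8^2 = ¥113. That is the break-even price.
Between these two prices the firm operates at a loss; above ¥113 it earns a profit.

Shutdown price = ¥8; break-even price = ¥113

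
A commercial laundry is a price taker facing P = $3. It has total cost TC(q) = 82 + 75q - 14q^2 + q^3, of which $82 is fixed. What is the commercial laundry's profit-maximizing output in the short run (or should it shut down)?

Variable cost is VC = 75q - 14q^2 + q^3, so AVC = VC/q = 75 - 14q + q^2 and MC = dTC/dq = 75 - 28q + 3q^2.
AVC is minimized where dAVC/dq = -14 + 2q = 0, at q = 7; min AVC = 75 - 14·7 + 7^2 = $26.
Since P = $3 < min AVC = $26, price fails to cover variable cost at any output.
The firm minimizes its loss by shutting down and losing only its fixed cost of $82.

Shut down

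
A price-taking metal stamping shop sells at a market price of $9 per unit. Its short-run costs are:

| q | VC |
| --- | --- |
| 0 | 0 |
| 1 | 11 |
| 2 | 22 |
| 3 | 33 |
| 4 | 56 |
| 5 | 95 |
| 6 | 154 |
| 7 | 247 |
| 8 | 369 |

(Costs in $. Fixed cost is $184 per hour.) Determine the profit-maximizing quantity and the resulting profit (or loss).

Compute π = P·q − TC at each output: q=0: -184; q=1: -186; q=2: -188; q=3: -190; q=4: -204; q=5: -234; q=6: -284; q=7: -368; q=8: -481.
Profit is highest at q = 0. Equivalently, the lowest AVC in the table is 11/1 ≈ $11 at q = 1, and P = $9 falls below it — price never covers variable cost, so the firm shuts down and loses only its fixed cost.

q = 0 (shut down); profit = -$184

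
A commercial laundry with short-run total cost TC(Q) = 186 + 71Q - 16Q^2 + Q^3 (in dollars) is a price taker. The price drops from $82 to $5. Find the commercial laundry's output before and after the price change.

AVC = 71 - 16Q + Q^2, minimized at Q = 8 where min AVC = $7. MC = 71 - 32Q + 3Q^2.
At P = $82 ≥ min AVC, set P = MC on the rising branch: Q = 11.
At P = $5 < min AVC = $7, price no longer covers variable cost at any output, so the firm shuts down: Q = 0.

Output falls from 11 to 0 (the firm shuts down)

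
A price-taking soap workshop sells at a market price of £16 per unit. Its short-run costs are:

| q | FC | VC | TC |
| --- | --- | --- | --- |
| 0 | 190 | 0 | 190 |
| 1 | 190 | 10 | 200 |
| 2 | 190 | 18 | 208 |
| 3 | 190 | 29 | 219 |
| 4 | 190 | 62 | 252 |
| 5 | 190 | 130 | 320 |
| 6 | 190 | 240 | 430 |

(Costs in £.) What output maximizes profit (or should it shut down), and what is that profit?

q = 3; profit = -£171

Profit at each row (π = 16q − TC): q=0: -190; q=1: -184; q=2: -176; q=3: -171; q=4: -188; q=5: -240; q=6: -334.
Profit is maximized at q = 3. AVC there is 29/3 = £9.67 ≤ P, so producing beats shutting down (which would give -£190).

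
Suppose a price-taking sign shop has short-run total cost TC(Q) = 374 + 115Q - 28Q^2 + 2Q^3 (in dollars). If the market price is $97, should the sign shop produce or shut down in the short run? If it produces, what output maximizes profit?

Produce at Q = 9

From TC, MC = TC'(Q) = 115 - 56Q + 6Q^2 and AVC = VC/Q = 115 - 28Q + 2Q^2.
The AVC parabola has its vertex at Q = 28/4 = 7, where AVC = 115 - 28·7 + 2·7^2 = $17.
Because $97 ≥ $17, revenue can cover variable cost; the firm operates.
P = MC gives 18 - 56Q + 6Q^2 = 0, with roots 1/3 and 9. Take the larger (rising MC): Q* = 9.
Check: AVC at Q = 9 is $25 ≤ P, so revenue covers variable cost.
Profit = P·Q − TC = 97·9 − 599 = $274.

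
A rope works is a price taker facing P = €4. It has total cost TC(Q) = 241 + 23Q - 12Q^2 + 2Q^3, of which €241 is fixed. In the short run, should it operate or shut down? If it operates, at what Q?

Strip out fixed cost: VC = 23Q - 12Q^2 + 2Q^3. Then AVC = 23 - 12Q + 2Q^2 and MC = 23 - 24Q + 6Q^2.
AVC is minimized where dAVC/dQ = -12 + 4Q = 0, at Q = 3; min AVC = 23 - 12·3 + 2·3^2 = €5.
With P < min AVC (€4 < €5), every unit sold adds to the loss.
Shutting down limits the loss to fixed cost, €241.

Shut down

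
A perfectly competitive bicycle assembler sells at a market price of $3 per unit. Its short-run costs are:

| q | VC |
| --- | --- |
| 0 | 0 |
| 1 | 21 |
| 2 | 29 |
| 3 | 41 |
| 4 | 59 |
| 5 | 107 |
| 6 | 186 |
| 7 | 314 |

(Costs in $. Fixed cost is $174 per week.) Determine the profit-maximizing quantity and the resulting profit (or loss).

Profit at each row (π = 3q − TC): q=0: -174; q=1: -192; q=2: -197; q=3: -206; q=4: -221; q=5: -266; q=6: -342; q=7: -467.
Profit is highest at q = 0. Equivalently, the lowest AVC in the table is 41/3 ≈ $13.67 at q = 3, and P = $3 falls below it — price never covers variable cost, so the firm shuts down and loses only its fixed cost.

q = 0 (shut down); profit = -$174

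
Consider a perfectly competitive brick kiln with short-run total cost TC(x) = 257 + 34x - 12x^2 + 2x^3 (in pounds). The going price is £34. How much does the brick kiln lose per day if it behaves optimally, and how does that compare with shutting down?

AVC = 34 - 12x + 2x^2 has its minimum £16 at x = 3; price £34 clears that bar, so the firm operates.
With MC = 34 - 24x + 6x^2, P = MC on the upward-sloping part at x* = 4.
TR = 34·4 = 136. TC = 257 + 72 = 329. Profit = 136 − 329 = -£193.
By producing, the firm covers all variable cost plus £64 of fixed cost; shutting down would lose the full £257.

Profit = -£193 at x = 4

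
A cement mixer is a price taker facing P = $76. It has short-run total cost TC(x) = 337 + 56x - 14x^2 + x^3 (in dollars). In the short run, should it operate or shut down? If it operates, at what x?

Produce at x = 10

Strip out fixed cost: VC = 56x - 14x^2 + x^3. Then AVC = 56 - 14x + x^2 and MC = 56 - 28x + 3x^2.
AVC is minimized where dAVC/dx = -14 + 2x = 0, at x = 7; min AVC = 56 - 14·7 + 7^2 = $7.
P = $76 exceeds min AVC = $7, so the firm stays open.
Solving P = MC: -20 - 28x + 3x^2 = 0 ⇒ x = -2/3 or 10. On the upward-sloping branch, x* = 10.
Check: AVC at x = 10 is $16 ≤ P, so revenue covers variable cost.
Profit = P·x − TC = 76·10 − 497 = $263.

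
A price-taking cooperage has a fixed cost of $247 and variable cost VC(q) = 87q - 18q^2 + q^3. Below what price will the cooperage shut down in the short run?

$6 per unit

The firm shuts down when price falls below the minimum of average variable cost. AVC = VC/q = 87 - 18q + q^2.
At the minimum of AVC, MC = AVC. MC = 87 - 36q + 3q^2; setting MC = AVC gives 2q^2 - 18q = 0, so q = 9. min AVC = 6.
So the shutdown price is $6.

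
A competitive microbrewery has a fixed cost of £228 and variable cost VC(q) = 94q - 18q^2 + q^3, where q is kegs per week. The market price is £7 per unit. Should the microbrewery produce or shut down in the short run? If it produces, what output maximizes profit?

Shut down

From TC, MC = TC'(q) = 94 - 36q + 3q^2 and AVC = VC/q = 94 - 18q + q^2.
AVC is minimized where dAVC/dq = -18 + 2q = 0, at q = 9; min AVC = 94 - 18·9 + 9^2 = £13.
P = £7 lies below min AVC = £13; no output level covers variable cost.
Shutting down limits the loss to fixed cost, £228.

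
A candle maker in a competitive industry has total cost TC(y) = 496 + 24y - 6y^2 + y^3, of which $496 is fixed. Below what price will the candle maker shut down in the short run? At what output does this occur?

The firm shuts down when price falls below the minimum of average variable cost. AVC = VC/y = 24 - 6y + y^2.
At the minimum of AVC, MC = AVC. MC = 24 - 12y + 3y^2; setting MC = AVC gives 2y^2 - 6y = 0, so y = 3. min AVC = 15.
The firm shuts down for any P below $15.

$15 per unit, at y = 3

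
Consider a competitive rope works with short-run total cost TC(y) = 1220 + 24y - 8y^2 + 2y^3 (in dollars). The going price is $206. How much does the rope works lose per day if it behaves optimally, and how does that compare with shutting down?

Profit = -$240 at y = 7

AVC = 24 - 8y + 2y^2 has its minimum $16 at y = 2; price $206 clears that bar, so the firm operates.
With MC = 24 - 16y + 6y^2, P = MC on the upward-sloping part at y* = 7.
TR = 206·7 = 1442. TC = 1220 + 462 = 1682. Profit = 1442 − 1682 = -$240.
Shutting down would mean losing the fixed cost of $1220, so operating at a loss of $240 is better by $980.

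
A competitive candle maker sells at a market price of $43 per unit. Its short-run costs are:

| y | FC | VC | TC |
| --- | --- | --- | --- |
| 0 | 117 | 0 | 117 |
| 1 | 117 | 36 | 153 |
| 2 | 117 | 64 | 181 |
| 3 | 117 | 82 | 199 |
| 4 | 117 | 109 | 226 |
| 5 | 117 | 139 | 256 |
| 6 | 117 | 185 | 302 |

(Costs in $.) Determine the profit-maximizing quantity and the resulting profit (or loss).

Compute π = P·y − TC at each output: y=0: -117; y=1: -110; y=2: -95; y=3: -70; y=4: -54; y=5: -41; y=6: -44.
Profit is maximized at y = 5. AVC there is 139/5 = $27.80 ≤ P, so producing beats shutting down (which would give -$117).

y = 5; profit = -$41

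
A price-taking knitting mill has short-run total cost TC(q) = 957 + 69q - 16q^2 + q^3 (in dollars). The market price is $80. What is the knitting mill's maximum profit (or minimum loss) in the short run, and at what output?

AVC = 69 - 16q + q^2; min AVC = $5 at q = 8. Since P = $80 ≥ min AVC, the firm produces.
With MC = 69 - 32q + 3q^2, P = MC on the upward-sloping part at q* = 11.
TR = 80·11 = 880. TC = 957 + 154 = 1111. Profit = 880 − 1111 = -$231.
By producing, the firm covers all variable cost plus $726 of fixed cost; shutting down would lose the full $957.

Profit = -$231 at q = 11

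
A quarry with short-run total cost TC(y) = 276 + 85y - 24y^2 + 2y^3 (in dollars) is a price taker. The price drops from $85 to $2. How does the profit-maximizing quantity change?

Output falls from 8 to 0 (the firm shuts down)

MC = 85 - 48y + 6y^2; the shutdown threshold is min AVC = $13 (at y = 6).
With P = $85 above the shutdown price, P = MC gives y = 8.
At P = $2 < min AVC = $13, price no longer covers variable cost at any output, so the firm shuts down: y = 0.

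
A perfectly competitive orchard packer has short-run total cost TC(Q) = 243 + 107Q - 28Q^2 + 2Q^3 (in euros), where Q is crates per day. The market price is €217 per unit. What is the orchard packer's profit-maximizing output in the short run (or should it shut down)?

From TC, MC = TC'(Q) = 107 - 56Q + 6Q^2 and AVC = VC/Q = 107 - 28Q + 2Q^2.
AVC hits its minimum where MC = AVC, at Q = 7, giving min AVC = 107 - 28·7 + 2·7^2 = €9.
Since P = €217 ≥ min AVC = €9, price covers variable cost and the firm should produce.
P = MC gives -110 - 56Q + 6Q^2 = 0, with roots -5/3 and 11. Take the larger (rising MC): Q* = 11.
Check: AVC at Q = 11 is €41 ≤ P, so revenue covers variable cost.
Profit = P·Q − TC = 217·11 − 694 = €1693.

Produce at Q = 11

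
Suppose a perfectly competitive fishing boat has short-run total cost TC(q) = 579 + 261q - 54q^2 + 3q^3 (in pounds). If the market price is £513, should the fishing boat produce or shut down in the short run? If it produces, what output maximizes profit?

Produce at q = 14

From TC, MC = TC'(q) = 261 - 108q + 9q^2 and AVC = VC/q = 261 - 54q + 3q^2.
AVC is minimized where dAVC/dq = -54 + 6q = 0, at q = 9; min AVC = 261 - 54·9 + 3·9^2 = £18.
P = £513 exceeds min AVC = £18, so the firm stays open.
Solving P = MC: -252 - 108q + 9q^2 = 0 ⇒ q = -2 or 14. On the upward-sloping branch, q* = 14.
Check: AVC at q = 14 is £93 ≤ P, so revenue covers variable cost.
Profit = P·q − TC = 513·14 − 1881 = £5301.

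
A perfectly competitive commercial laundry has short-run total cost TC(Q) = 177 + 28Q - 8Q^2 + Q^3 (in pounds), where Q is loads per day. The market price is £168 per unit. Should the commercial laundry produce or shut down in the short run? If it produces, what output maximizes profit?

Produce at Q = 10

Variable cost is VC = 28Q - 8Q^2 + Q^3, so AVC = VC/Q = 28 - 8Q + Q^2 and MC = dTC/dQ = 28 - 16Q + 3Q^2.
AVC is minimized where dAVC/dQ = -8 + 2Q = 0, at Q = 4; min AVC = 28 - 8·4 + 4^2 = £12.
Because £168 ≥ £12, revenue can cover variable cost; the firm operates.
Solving P = MC: -140 - 16Q + 3Q^2 = 0 ⇒ Q = -14/3 or 10. On the upward-sloping branch, Q* = 10.
Check: AVC at Q = 10 is £48 ≤ P, so revenue covers variable cost.
Profit = P·Q − TC = 168·10 − 657 = £1023.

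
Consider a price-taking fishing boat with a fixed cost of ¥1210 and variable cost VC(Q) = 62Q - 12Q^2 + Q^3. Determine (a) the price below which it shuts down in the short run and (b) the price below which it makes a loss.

Shutdown price = ¥26; break-even price = ¥161

AVC = 62 - 12Q + Q^2; minimized at Q = 6, giving min AVC = ¥26. That is the shutdown price.
ATC = 1210/Q + 62 - 12Q + Q^2. Setting dATC/dQ = −1210/Q^2 − 12 + 2Q = 0 gives Q = 11 (since 2·11^3 − 12·11^2 = 1210).
min ATC = 1210/11 + 62 − 12·11 + 11^2 = ¥161. That is the break-even price.
Between these two prices the firm operates at a loss; above ¥161 it earns a profit.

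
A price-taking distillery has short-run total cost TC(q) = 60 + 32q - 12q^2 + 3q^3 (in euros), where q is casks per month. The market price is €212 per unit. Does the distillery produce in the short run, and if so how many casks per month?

Produce at q = 6

Strip out fixed cost: VC = 32q - 12q^2 + 3q^3. Then AVC = 32 - 12q + 3q^2 and MC = 32 - 24q + 9q^2.
AVC hits its minimum where MC = AVC, at q = 2, giving min AVC = 32 - 12·2 + 3·2^2 = €20.
P = €212 exceeds min AVC = €20, so the firm stays open.
Solving P = MC: -180 - 24q + 9q^2 = 0 ⇒ q = -10/3 or 6. On the upward-sloping branch, q* = 6.
Check: AVC at q = 6 is €68 ≤ P, so revenue covers variable cost.
Profit = P·q − TC = 212·6 − 468 = €804.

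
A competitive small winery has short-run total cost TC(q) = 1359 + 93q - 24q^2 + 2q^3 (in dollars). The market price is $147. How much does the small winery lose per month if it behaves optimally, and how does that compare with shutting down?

AVC = 93 - 24q + 2q^2; min AVC = $21 at q = 6. Since P = $147 ≥ min AVC, the firm produces.
With MC = 93 - 48q + 6q^2, P = MC on the upward-sloping part at q* = 9.
TR = 147·9 = 1323. TC = 1359 + 351 = 1710. Profit = 1323 − 1710 = -$387.
That loss of $387 beats the $1359 the firm would lose by shutting down; producing recovers $972 of fixed cost.

Profit = -$387 at q = 9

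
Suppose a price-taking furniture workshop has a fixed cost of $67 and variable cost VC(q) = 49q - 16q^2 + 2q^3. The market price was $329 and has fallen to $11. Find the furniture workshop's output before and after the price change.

AVC = 49 - 16q + 2q^2, minimized at q = 4 where min AVC = $17. MC = 49 - 32q + 6q^2.
At P = $329 ≥ min AVC, set P = MC on the rising branch: q = 10.
At P = $11 < min AVC = $17, price no longer covers variable cost at any output, so the firm shuts down: q = 0.

Output falls from 10 to 0 (the firm shuts down)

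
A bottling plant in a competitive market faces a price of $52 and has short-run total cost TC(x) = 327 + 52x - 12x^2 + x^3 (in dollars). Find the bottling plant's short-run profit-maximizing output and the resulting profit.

AVC = 52 - 12x + x^2 has its minimum $16 at x = 6; price $52 clears that bar, so the firm operates.
With MC = 52 - 24x + 3x^2, P = MC on the upward-sloping part at x* = 8.
TR = 52·8 = 416. TC = 327 + 160 = 487. Profit = 416 − 487 = -$71.
Shutting down would mean losing the fixed cost of $327, so operating at a loss of $71 is better by $256.

Profit = -$71 at x = 8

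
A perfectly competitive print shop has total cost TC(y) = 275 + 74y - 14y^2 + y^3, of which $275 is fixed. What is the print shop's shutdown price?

The shutdown price is the minimum of AVC. VC = 74y - 14y^2 + y^3, so AVC = 74 - 14y + y^2.
At the minimum of AVC, MC = AVC. MC = 74 - 28y + 3y^2; setting MC = AVC gives 2y^2 - 14y = 0, so y = 7. min AVC = 25.
So the shutdown price is $25.

$25 per unit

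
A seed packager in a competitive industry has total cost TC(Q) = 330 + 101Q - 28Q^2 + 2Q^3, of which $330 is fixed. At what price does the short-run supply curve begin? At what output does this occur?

$3 per unit, at Q = 7

Short-run supply begins at min AVC. From VC = 101Q - 28Q^2 + 2Q^3, AVC = 101 - 28Q + 2Q^2.
dAVC/dQ = -28 + 4Q = 0 gives Q = 7. min AVC = 101 - 28·7 + 2·7^2 = 3.
For P < $3 the firm produces nothing.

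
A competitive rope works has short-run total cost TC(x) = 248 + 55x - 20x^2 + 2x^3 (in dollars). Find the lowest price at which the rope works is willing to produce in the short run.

Short-run supply begins at min AVC. From VC = 55x - 20x^2 + 2x^3, AVC = 55 - 20x + 2x^2.
At the minimum of AVC, MC = AVC. MC = 55 - 40x + 6x^2; setting MC = AVC gives 4x^2 - 20x = 0, so x = 5. min AVC = 5.
For P < $5 the firm produces nothing.

$5 per unit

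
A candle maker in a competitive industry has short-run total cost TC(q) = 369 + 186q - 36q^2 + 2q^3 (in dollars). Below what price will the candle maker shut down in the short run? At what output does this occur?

$24 per unit, at q = 9

Short-run supply begins at min AVC. From VC = 186q - 36q^2 + 2q^3, AVC = 186 - 36q + 2q^2.
dAVC/dq = -36 + 4q = 0 gives q = 9. min AVC = 186 - 36·9 + 2·9^2 = 24.
For P < $24 the firm produces nothing.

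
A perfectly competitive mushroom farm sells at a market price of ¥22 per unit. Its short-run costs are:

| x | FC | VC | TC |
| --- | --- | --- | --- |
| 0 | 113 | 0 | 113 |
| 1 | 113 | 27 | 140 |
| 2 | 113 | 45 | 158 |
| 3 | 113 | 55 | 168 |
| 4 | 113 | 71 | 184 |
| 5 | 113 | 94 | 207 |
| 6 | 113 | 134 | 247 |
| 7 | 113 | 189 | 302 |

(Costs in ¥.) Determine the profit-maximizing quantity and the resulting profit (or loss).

Compute π = P·x − TC at each output: x=0: -113; x=1: -118; x=2: -114; x=3: -102; x=4: -96; x=5: -97; x=6: -115; x=7: -148.
Profit is maximized at x = 4. AVC there is 71/4 = ¥17.75 ≤ P, so producing beats shutting down (which would give -¥113).

x = 4; profit = -¥96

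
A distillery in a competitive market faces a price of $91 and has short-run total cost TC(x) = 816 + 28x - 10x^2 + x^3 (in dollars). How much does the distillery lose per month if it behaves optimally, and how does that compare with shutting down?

Profit = -$168 at x = 9

AVC = 28 - 10x + x^2 has its minimum $3 at x = 5; price $91 clears that bar, so the firm operates.
MC = 28 - 20x + 3x^2. Setting P = MC and taking the root on the rising branch gives x* = 9.
TR = 91·9 = 819. TC = 816 + 171 = 987. Profit = 819 − 987 = -$168.
Shutting down would mean losing the fixed cost of $816, so operating at a loss of $168 is better by $648.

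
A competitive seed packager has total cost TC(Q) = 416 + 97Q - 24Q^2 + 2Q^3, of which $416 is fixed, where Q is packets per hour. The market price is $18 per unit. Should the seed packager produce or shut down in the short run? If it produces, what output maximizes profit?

Shut down

Strip out fixed cost: VC = 97Q - 24Q^2 + 2Q^3. Then AVC = 97 - 24Q + 2Q^2 and MC = 97 - 48Q + 6Q^2.
The AVC parabola has its vertex at Q = 24/4 = 6, where AVC = 97 - 24·6 + 2·6^2 = $25.
P = $18 lies below min AVC = $25; no output level covers variable cost.
Best response: produce nothing and absorb the $416 fixed cost.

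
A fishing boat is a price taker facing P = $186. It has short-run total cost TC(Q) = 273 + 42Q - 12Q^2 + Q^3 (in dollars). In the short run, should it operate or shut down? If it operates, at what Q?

Produce at Q = 12

From TC, MC = TC'(Q) = 42 - 24Q + 3Q^2 and AVC = VC/Q = 42 - 12Q + Q^2.
AVC hits its minimum where MC = AVC, at Q = 6, giving min AVC = 42 - 12·6 + 6^2 = $6.
Since P = $186 ≥ min AVC = $6, price covers variable cost and the firm should produce.
P = MC gives -144 - 24Q + 3Q^2 = 0, with roots -4 and 12. Take the larger (rising MC): Q* = 12.
Check: AVC at Q = 12 is $42 ≤ P, so revenue covers variable cost.
Profit = P·Q − TC = 186·12 − 777 = $1455.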